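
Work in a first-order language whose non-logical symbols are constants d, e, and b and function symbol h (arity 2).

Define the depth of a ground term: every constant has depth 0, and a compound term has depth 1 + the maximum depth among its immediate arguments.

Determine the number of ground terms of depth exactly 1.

Write N_k for the number of ground terms of depth ≤ k. A term of depth ≤ k is either a constant or a function symbol applied to arguments of depth ≤ k−1, so N_k = 3 + N_{k-1}^2.
N_0 = 3
N_1 = 3 + 3^2 = 12
Terms of depth exactly 1: N_1 − N_0 = 12 − 3 = 9.

9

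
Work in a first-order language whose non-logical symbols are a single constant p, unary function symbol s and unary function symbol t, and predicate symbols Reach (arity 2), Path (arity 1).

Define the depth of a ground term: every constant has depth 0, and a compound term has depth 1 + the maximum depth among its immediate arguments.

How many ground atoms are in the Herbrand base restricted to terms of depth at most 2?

56

First count ground terms of depth ≤ 2.
Let N_k = |{terms of depth ≤ k}|. Then N_0 = 1 and N_k = 1 + N_{k-1} + N_{k-1} for k ≥ 1 (one summand per function symbol, arity giving the exponent).
N_0 = 1
N_1 = 1 + 1 + 1 = 3
N_2 = 1 + 3 + 3 = 7
Explicitly: p, s(p), s(s(p)), s(t(p)), t(p), t(s(p)), t(t(p)).
So |H| = 7.
Each predicate of arity r yields |H|^r ground atoms (one per choice of an r-tuple from H):
  Reach: 7^2 = 49;  Path: 7
Total ground atoms: 49 + 7 = 56.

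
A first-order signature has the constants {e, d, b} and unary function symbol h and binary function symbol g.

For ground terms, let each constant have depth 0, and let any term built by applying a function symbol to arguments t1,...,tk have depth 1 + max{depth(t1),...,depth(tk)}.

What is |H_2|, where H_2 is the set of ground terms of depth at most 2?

243

Write N_k for the number of ground terms of depth ≤ k. A term of depth ≤ k is either a constant or a function symbol applied to arguments of depth ≤ k−1, so N_k = 3 + N_{k-1} + N_{k-1}^2.
N_0 = 3
N_1 = 3 + 3 + 3^2 = 15
N_2 = 3 + 15 + 15^2 = 243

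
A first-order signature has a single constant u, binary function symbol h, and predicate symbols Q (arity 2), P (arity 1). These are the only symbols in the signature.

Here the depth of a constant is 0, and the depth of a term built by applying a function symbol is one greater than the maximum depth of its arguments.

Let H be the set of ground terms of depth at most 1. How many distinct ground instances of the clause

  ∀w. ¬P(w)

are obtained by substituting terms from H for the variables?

2

Ground terms of depth ≤ 1:
  Write N_k for the number of ground terms of depth ≤ k. A term of depth ≤ k is either a constant or a function symbol applied to arguments of depth ≤ k−1, so N_k = 1 + N_{k-1}^2.
  N_0 = 1
  N_1 = 1 + 1^2 = 2
So there are 2 ground terms available for substitution.
The body mentions the single quantified variable w; since ground terms form a free algebra, no two substitutions collapse to the same formula.
Number of ground instances = 2.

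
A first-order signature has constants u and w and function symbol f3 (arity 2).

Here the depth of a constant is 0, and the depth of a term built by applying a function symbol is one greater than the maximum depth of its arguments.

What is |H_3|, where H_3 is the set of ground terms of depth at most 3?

If N_k denotes the number of depth-≤k ground terms, the 2 constants give N_0 = 2, and each function symbol of arity r contributes N_{k-1}^r new terms at level k: N_k = 2 + N_{k-1}^2.
N_0 = 2
N_1 = 2 + 2^2 = 6
N_2 = 2 + 6^2 = 38
N_3 = 2 + 38^2 = 1446

1446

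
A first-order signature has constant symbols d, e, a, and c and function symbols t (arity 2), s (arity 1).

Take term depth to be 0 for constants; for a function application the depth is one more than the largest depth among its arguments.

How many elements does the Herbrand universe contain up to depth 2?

604

Let N_k count ground terms of depth at most k. Each non-constant term of depth ≤ k is some function symbol applied to depth-≤(k−1) arguments, giving N_k = 4 + N_{k-1}^2 + N_{k-1}.
N_0 = 4
N_1 = 4 + 4^2 + 4 = 24
N_2 = 4 + 24^2 + 24 = 604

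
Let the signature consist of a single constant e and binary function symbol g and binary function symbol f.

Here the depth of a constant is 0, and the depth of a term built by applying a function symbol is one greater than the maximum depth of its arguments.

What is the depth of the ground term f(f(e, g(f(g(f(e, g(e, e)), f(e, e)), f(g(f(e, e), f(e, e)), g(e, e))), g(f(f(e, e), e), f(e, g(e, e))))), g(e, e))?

depth(g(e, e)) = 1 + max(0, 0) = 1
depth(f(e, g(e, e))) = 1 + max(0, 1) = 2
depth(f(e, e)) = 1 + max(0, 0) = 1
depth(g(f(e, g(e, e)), f(e, e))) = 1 + max(2, 1) = 3
depth(g(f(e, e), f(e, e))) = 1 + max(1, 1) = 2
depth(f(g(f(e, e), f(e, e)), g(e, e))) = 1 + max(2, 1) = 3
depth(f(g(f(e, g(e, e)), f(e, e)), f(g(f(e, e), f(e, e)), g(e, e)))) = 1 + max(3, 3) = 4
depth(f(f(e, e), e)) = 1 + max(1, 0) = 2
depth(g(f(f(e, e), e), f(e, g(e, e)))) = 1 + max(2, 2) = 3
depth(g(f(g(f(e, g(e, e)), f(e, e)), f(g(f(e, e), f(e, e)), g(e, e))), g(f(f(e, e), e), f(e, g(e, e))))) = 1 + max(4, 3) = 5
depth(f(e, g(f(g(f(e, g(e, e)), f(e, e)), f(g(f(e, e), f(e, e)), g(e, e))), g(f(f(e, e), e), f(e, g(e, e)))))) = 1 + max(0, 5) = 6
depth(f(f(e, g(f(g(f(e, g(e, e)), f(e, e)), f(g(f(e, e), f(e, e)), g(e, e))), g(f(f(e, e), e), f(e, g(e, e))))), g(e, e))) = 1 + max(6, 1) = 7

7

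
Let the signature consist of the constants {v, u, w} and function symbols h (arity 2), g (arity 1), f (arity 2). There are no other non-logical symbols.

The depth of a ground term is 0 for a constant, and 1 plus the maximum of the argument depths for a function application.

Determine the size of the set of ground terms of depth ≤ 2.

Write N_k for the number of ground terms of depth ≤ k. A term of depth ≤ k is either a constant or a function symbol applied to arguments of depth ≤ k−1, so N_k = 3 + N_{k-1}^2 + N_{k-1} + N_{k-1}^2.
N_0 = 3
N_1 = 3 + 3^2 + 3 + 3^2 = 24
N_2 = 3 + 24^2 + 24 + 24^2 = 1179

1179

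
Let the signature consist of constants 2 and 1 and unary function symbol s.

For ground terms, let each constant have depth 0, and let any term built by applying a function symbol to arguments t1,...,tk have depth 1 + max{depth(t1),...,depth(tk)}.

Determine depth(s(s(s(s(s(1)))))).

depth(s(1)) = 1 + depth(1) = 1 + 0 = 1
depth(s(s(1))) = 1 + depth(s(1)) = 1 + 1 = 2
depth(s(s(s(1)))) = 1 + depth(s(s(1))) = 1 + 2 = 3
depth(s(s(s(s(1))))) = 1 + depth(s(s(s(1)))) = 1 + 3 = 4
depth(s(s(s(s(s(1)))))) = 1 + depth(s(s(s(s(1))))) = 1 + 4 = 5

5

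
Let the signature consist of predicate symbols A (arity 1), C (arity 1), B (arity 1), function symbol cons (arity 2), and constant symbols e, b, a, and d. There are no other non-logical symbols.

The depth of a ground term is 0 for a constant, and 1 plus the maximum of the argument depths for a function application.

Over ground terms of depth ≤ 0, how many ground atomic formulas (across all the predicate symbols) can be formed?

First count ground terms of depth ≤ 0.
Let N_k count ground terms of depth at most k. Each non-constant term of depth ≤ k is some function symbol applied to depth-≤(k−1) arguments, giving N_k = 4 + N_{k-1}^2.
N_0 = 4
Explicitly: e, b, a, d.
So |H| = 4.
Ground atoms are formed by filling each argument slot of a predicate with a term from H, so an r-ary predicate gives |H|^r atoms:
  A: 4;  C: 4;  B: 4
Total ground atoms: 4 + 4 + 4 = 12.

12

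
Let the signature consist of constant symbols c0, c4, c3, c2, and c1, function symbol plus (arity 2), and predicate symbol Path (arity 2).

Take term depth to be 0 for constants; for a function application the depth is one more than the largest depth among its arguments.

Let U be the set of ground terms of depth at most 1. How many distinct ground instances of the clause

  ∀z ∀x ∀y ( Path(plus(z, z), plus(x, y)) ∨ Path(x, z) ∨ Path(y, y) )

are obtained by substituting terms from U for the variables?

Ground terms of depth ≤ 1:
  Write N_k for the number of ground terms of depth ≤ k. A term of depth ≤ k is either a constant or a function symbol applied to arguments of depth ≤ k−1, so N_k = 5 + N_{k-1}^2.
  N_0 = 5
  N_1 = 5 + 5^2 = 30
So there are 30 ground terms available for substitution.
There are 3 variables to instantiate (z, x, y), each occurring in at least one literal, so different choices give different ground instances.
Number of ground instances = 30^3 = 27000.

27000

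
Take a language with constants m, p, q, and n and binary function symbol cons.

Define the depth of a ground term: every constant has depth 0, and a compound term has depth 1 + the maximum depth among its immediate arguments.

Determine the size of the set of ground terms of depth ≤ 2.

404

Let N_k = |{terms of depth ≤ k}|. Then N_0 = 4 and N_k = 4 + N_{k-1}^2 for k ≥ 1 (one summand per function symbol, arity giving the exponent).
N_0 = 4
N_1 = 4 + 4^2 = 20
N_2 = 4 + 20^2 = 404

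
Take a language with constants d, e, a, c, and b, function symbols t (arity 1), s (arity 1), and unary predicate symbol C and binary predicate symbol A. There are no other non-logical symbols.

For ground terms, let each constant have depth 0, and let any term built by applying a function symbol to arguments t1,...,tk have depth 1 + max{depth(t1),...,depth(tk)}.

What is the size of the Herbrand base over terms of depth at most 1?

240

First count ground terms of depth ≤ 1.
Write N_k for the number of ground terms of depth ≤ k. A term of depth ≤ k is either a constant or a function symbol applied to arguments of depth ≤ k−1, so N_k = 5 + N_{k-1} + N_{k-1}.
N_0 = 5
N_1 = 5 + 5 + 5 = 15
So |H| = 15.
Each predicate of arity r yields |H|^r ground atoms (one per choice of an r-tuple from H):
  C: 15;  A: 15^2 = 225
Total ground atoms: 15 + 225 = 240.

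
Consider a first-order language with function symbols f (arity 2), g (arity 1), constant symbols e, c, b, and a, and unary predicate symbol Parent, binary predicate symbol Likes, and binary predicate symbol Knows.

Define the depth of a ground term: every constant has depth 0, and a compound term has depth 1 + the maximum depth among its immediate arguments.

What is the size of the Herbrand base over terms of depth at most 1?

1176

First count ground terms of depth ≤ 1.
Let N_k = |{terms of depth ≤ k}|. Then N_0 = 4 and N_k = 4 + N_{k-1}^2 + N_{k-1} for k ≥ 1 (one summand per function symbol, arity giving the exponent).
N_0 = 4
N_1 = 4 + 4^2 + 4 = 24
So |H| = 24.
Ground atoms are formed by filling each argument slot of a predicate with a term from H, so an r-ary predicate gives |H|^r atoms:
  Parent: 24;  Likes: 24^2 = 576;  Knows: 24^2 = 576
Total ground atoms: 24 + 576 + 576 = 1176.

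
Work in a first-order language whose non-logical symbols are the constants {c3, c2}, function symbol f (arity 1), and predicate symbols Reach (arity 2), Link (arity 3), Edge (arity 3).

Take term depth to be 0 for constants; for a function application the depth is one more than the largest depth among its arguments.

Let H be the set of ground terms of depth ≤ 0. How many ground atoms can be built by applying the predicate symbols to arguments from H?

20

First count ground terms of depth ≤ 0.
Write N_k for the number of ground terms of depth ≤ k. A term of depth ≤ k is either a constant or a function symbol applied to arguments of depth ≤ k−1, so N_k = 2 + N_{k-1}.
N_0 = 2
Explicitly: c3, c2.
So |H| = 2.
Each predicate of arity r yields |H|^r ground atoms (one per choice of an r-tuple from H):
  Reach: 2^2 = 4;  Link: 2^3 = 8;  Edge: 2^3 = 8
Total ground atoms: 4 + 8 + 8 = 20.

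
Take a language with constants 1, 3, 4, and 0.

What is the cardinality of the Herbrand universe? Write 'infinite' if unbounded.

4

There are no function symbols, so every ground term is one of the 4 constants.
The Herbrand universe is {1, 3, 4, 0}, which is finite with 4 elements.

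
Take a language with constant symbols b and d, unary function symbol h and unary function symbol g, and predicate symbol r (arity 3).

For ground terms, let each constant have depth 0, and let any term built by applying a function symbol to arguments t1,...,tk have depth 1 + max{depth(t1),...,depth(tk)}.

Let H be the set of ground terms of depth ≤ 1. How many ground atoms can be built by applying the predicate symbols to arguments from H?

First count ground terms of depth ≤ 1.
Write N_k for the number of ground terms of depth ≤ k. A term of depth ≤ k is either a constant or a function symbol applied to arguments of depth ≤ k−1, so N_k = 2 + N_{k-1} + N_{k-1}.
N_0 = 2
N_1 = 2 + 2 + 2 = 6
So |H| = 6.
Ground atoms are formed by filling each argument slot of a predicate with a term from H, so an r-ary predicate gives |H|^r atoms:
  r: 6^3 = 216
Total ground atoms: 216.

216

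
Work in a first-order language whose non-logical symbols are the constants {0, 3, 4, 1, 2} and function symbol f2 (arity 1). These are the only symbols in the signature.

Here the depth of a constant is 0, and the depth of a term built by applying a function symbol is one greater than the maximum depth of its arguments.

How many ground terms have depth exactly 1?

5

Let N_k count ground terms of depth at most k. Each non-constant term of depth ≤ k is some function symbol applied to depth-≤(k−1) arguments, giving N_k = 5 + N_{k-1}.
N_0 = 5
N_1 = 5 + 5 = 10
Terms of depth exactly 1: N_1 − N_0 = 10 − 5 = 5.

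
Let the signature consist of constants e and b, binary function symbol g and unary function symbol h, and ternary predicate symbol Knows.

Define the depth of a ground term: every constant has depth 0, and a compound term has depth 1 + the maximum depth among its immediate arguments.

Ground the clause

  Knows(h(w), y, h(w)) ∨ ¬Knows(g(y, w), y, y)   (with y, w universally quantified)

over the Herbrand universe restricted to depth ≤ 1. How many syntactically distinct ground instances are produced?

64

Ground terms of depth ≤ 1:
  Write N_k for the number of ground terms of depth ≤ k. A term of depth ≤ k is either a constant or a function symbol applied to arguments of depth ≤ k−1, so N_k = 2 + N_{k-1}^2 + N_{k-1}.
  N_0 = 2
  N_1 = 2 + 2^2 + 2 = 8
So there are 8 ground terms available for substitution.
There are 2 variables to instantiate (y, w), each occurring in at least one literal, so different choices give different ground instances.
Number of ground instances = 8^2 = 64.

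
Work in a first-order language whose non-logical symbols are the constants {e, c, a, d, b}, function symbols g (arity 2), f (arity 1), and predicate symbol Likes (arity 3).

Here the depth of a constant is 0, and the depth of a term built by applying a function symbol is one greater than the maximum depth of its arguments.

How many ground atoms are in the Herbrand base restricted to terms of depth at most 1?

42875

First count ground terms of depth ≤ 1.
If N_k denotes the number of depth-≤k ground terms, the 5 constants give N_0 = 5, and each function symbol of arity r contributes N_{k-1}^r new terms at level k: N_k = 5 + N_{k-1}^2 + N_{k-1}.
N_0 = 5
N_1 = 5 + 5^2 + 5 = 35
So |H| = 35.
Each predicate of arity r yields |H|^r ground atoms (one per choice of an r-tuple from H):
  Likes: 35^3 = 42875
Total ground atoms: 42875.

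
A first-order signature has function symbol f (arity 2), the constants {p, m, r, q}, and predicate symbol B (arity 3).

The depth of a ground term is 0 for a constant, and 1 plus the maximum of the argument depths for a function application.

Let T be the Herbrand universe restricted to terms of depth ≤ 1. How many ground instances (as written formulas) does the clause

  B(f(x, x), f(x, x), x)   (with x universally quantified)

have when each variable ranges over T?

20

Ground terms of depth ≤ 1:
  Let N_k = |{terms of depth ≤ k}|. Then N_0 = 4 and N_k = 4 + N_{k-1}^2 for k ≥ 1 (one summand per function symbol, arity giving the exponent).
  N_0 = 4
  N_1 = 4 + 4^2 = 20
So there are 20 ground terms available for substitution.
There is 1 variable to instantiate (x),  occurring in at least one literal, so different choices give different ground instances.
Number of ground instances = 20.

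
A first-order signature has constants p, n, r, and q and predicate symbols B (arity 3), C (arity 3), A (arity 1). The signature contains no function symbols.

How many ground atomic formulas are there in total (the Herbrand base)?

With no function symbols, the Herbrand universe is just the 4 constants.
Ground atoms per predicate: B: 4^3 = 64, C: 4^3 = 64, A: 4.
Herbrand base size = 64 + 64 + 4 = 132.

132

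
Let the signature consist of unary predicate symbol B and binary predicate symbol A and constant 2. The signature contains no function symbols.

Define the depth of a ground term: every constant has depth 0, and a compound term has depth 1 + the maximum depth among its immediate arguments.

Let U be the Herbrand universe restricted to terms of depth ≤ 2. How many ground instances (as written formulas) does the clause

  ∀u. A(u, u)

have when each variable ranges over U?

Ground terms of depth ≤ 2:
  With no function symbols every ground term is a constant, so there is exactly 1 ground term at every depth bound.
  N_0 = 1
  N_1 = 1
  N_2 = 1
  Explicitly: 2.
So there is exactly 1 ground term available for substitution.
The variable u ranges independently over the available ground terms, and distinct assignments produce distinct instances.
Number of ground instances = 1.

1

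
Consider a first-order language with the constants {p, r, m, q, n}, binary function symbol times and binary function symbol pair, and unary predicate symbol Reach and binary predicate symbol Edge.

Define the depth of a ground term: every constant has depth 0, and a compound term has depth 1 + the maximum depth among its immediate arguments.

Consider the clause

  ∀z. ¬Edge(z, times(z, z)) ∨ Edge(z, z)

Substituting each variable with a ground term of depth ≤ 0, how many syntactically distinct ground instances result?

5

Ground terms of depth ≤ 0:
  If N_k denotes the number of depth-≤k ground terms, the 5 constants give N_0 = 5, and each function symbol of arity r contributes N_{k-1}^r new terms at level k: N_k = 5 + N_{k-1}^2 + N_{k-1}^2.
  N_0 = 5
So there are 5 ground terms available for substitution.
The clause has 1 distinct variable (z), which appears in the body. In the free term algebra distinct substitutions yield syntactically distinct ground instances.
Number of ground instances = 5.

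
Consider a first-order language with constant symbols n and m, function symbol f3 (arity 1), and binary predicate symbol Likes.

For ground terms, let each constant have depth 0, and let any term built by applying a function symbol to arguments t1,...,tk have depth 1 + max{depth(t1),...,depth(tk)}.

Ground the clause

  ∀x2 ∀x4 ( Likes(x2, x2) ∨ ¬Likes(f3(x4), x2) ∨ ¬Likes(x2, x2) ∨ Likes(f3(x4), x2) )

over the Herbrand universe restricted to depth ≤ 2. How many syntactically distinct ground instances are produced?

Ground terms of depth ≤ 2:
  Let N_k = |{terms of depth ≤ k}|. Then N_0 = 2 and N_k = 2 + N_{k-1} for k ≥ 1 (one summand per function symbol, arity giving the exponent).
  N_0 = 2
  N_1 = 2 + 2 = 4
  N_2 = 2 + 4 = 6
  Explicitly: n, m, f3(n), f3(m), f3(f3(n)), f3(f3(m)).
So there are 6 ground terms available for substitution.
There are 2 variables to instantiate (x2, x4), each occurring in at least one literal, so different choices give different ground instances.
Number of ground instances = 6^2 = 36.

36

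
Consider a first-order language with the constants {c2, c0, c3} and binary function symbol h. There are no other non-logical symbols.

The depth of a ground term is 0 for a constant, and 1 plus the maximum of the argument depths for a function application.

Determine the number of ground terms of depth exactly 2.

If N_k denotes the number of depth-≤k ground terms, the 3 constants give N_0 = 3, and each function symbol of arity r contributes N_{k-1}^r new terms at level k: N_k = 3 + N_{k-1}^2.
N_0 = 3
N_1 = 3 + 3^2 = 12
N_2 = 3 + 12^2 = 147
Terms of depth exactly 2: N_2 − N_1 = 147 − 12 = 135.

135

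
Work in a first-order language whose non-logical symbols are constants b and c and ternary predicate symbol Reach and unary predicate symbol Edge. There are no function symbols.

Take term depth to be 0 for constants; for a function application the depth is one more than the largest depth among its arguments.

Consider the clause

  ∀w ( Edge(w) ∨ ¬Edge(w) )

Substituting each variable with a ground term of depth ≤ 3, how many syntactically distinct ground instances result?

Ground terms of depth ≤ 3:
  With no function symbols every ground term is a constant, so there are exactly 2 ground terms at every depth bound.
  N_0 = 2
  N_1 = 2
  N_2 = 2
  N_3 = 2
  Explicitly: b, c.
So there are 2 ground terms available for substitution.
The body mentions the single quantified variable w; since ground terms form a free algebra, no two substitutions collapse to the same formula.
Number of ground instances = 2.

2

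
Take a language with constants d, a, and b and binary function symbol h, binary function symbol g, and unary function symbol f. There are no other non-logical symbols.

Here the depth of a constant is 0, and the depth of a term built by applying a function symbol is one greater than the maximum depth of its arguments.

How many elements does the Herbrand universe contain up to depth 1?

24

Let N_k count ground terms of depth at most k. Each non-constant term of depth ≤ k is some function symbol applied to depth-≤(k−1) arguments, giving N_k = 3 + N_{k-1}^2 + N_{k-1}^2 + N_{k-1}.
N_0 = 3
N_1 = 3 + 3^2 + 3^2 + 3 = 24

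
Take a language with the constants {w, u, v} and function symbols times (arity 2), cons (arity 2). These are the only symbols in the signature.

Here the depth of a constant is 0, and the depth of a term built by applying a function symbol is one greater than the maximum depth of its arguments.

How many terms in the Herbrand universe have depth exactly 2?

Let N_k = |{terms of depth ≤ k}|. Then N_0 = 3 and N_k = 3 + N_{k-1}^2 + N_{k-1}^2 for k ≥ 1 (one summand per function symbol, arity giving the exponent).
N_0 = 3
N_1 = 3 + 3^2 + 3^2 = 21
N_2 = 3 + 21^2 + 21^2 = 885
Terms of depth exactly 2: N_2 − N_1 = 885 − 21 = 864.

864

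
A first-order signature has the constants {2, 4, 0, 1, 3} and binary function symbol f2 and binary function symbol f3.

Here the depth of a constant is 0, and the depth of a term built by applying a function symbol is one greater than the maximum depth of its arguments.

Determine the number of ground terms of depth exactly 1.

Count level by level. With function symbols f2/2, f3/2, the terms of depth ≤ k are the 5 constants together with each function applied to depth-≤(k−1) tuples, so N_k = 5 + N_{k-1}^2 + N_{k-1}^2.
N_0 = 5
N_1 = 5 + 5^2 + 5^2 = 55
Terms of depth exactly 1: N_1 − N_0 = 55 − 5 = 50.

50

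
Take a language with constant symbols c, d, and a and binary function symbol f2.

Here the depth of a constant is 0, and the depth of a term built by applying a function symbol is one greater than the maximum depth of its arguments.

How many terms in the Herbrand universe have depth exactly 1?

9

Let N_k count ground terms of depth at most k. Each non-constant term of depth ≤ k is some function symbol applied to depth-≤(k−1) arguments, giving N_k = 3 + N_{k-1}^2.
N_0 = 3
N_1 = 3 + 3^2 = 12
Terms of depth exactly 1: N_1 − N_0 = 12 − 3 = 9.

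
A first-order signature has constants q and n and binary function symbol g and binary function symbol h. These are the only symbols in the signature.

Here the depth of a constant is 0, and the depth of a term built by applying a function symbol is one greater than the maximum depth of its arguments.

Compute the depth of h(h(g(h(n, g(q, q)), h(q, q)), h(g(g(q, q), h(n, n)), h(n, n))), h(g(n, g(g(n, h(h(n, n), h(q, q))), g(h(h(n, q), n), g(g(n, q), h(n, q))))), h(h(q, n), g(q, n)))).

depth(g(q, q)) = 1 + max(0, 0) = 1
depth(h(n, g(q, q))) = 1 + max(0, 1) = 2
depth(h(q, q)) = 1 + max(0, 0) = 1
depth(g(h(n, g(q, q)), h(q, q))) = 1 + max(2, 1) = 3
depth(h(n, n)) = 1 + max(0, 0) = 1
depth(g(g(q, q), h(n, n))) = 1 + max(1, 1) = 2
depth(h(g(g(q, q), h(n, n)), h(n, n))) = 1 + max(2, 1) = 3
depth(h(g(h(n, g(q, q)), h(q, q)), h(g(g(q, q), h(n, n)), h(n, n)))) = 1 + max(3, 3) = 4
depth(h(h(n, n), h(q, q))) = 1 + max(1, 1) = 2
depth(g(n, h(h(n, n), h(q, q)))) = 1 + max(0, 2) = 3
depth(h(n, q)) = 1 + max(0, 0) = 1
depth(h(h(n, q), n)) = 1 + max(1, 0) = 2
depth(g(n, q)) = 1 + max(0, 0) = 1
depth(g(g(n, q), h(n, q))) = 1 + max(1, 1) = 2
depth(g(h(h(n, q), n), g(g(n, q), h(n, q)))) = 1 + max(2, 2) = 3
depth(g(g(n, h(h(n, n), h(q, q))), g(h(h(n, q), n), g(g(n, q), h(n, q))))) = 1 + max(3, 3) = 4
depth(g(n, g(g(n, h(h(n, n), h(q, q))), g(h(h(n, q), n), g(g(n, q), h(n, q)))))) = 1 + max(0, 4) = 5
depth(h(q, n)) = 1 + max(0, 0) = 1
depth(g(q, n)) = 1 + max(0, 0) = 1
depth(h(h(q, n), g(q, n))) = 1 + max(1, 1) = 2
depth(h(g(n, g(g(n, h(h(n, n), h(q, q))), g(h(h(n, q), n), g(g(n, q), h(n, q))))), h(h(q, n), g(q, n)))) = 1 + max(5, 2) = 6
depth(h(h(g(h(n, g(q, q)), h(q, q)), h(g(g(q, q), h(n, n)), h(n, n))), h(g(n, g(g(n, h(h(n, n), h(q, q))), g(h(h(n, q), n), g(g(n, q), h(n, q))))), h(h(q, n), g(q, n))))) = 1 + max(4, 6) = 7

7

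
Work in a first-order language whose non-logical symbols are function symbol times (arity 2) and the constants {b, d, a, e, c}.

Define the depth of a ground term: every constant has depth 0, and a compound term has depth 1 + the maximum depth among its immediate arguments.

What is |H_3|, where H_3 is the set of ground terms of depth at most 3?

819030

Let N_k count ground terms of depth at most k. Each non-constant term of depth ≤ k is some function symbol applied to depth-≤(k−1) arguments, giving N_k = 5 + N_{k-1}^2.
N_0 = 5
N_1 = 5 + 5^2 = 30
N_2 = 5 + 30^2 = 905
N_3 = 5 + 905^2 = 819030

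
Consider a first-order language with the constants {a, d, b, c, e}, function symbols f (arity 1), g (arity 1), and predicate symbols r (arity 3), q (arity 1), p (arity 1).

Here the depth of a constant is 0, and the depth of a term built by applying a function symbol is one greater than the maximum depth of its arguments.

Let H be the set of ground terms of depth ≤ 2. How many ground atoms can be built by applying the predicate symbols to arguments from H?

First count ground terms of depth ≤ 2.
If N_k denotes the number of depth-≤k ground terms, the 5 constants give N_0 = 5, and each function symbol of arity r contributes N_{k-1}^r new terms at level k: N_k = 5 + N_{k-1} + N_{k-1}.
N_0 = 5
N_1 = 5 + 5 + 5 = 15
N_2 = 5 + 15 + 15 = 35
So |H| = 35.
For each predicate symbol, the number of ground atoms is |H| raised to its arity; summing:
  r: 35^3 = 42875;  q: 35;  p: 35
Total ground atoms: 42875 + 35 + 35 = 42945.

42945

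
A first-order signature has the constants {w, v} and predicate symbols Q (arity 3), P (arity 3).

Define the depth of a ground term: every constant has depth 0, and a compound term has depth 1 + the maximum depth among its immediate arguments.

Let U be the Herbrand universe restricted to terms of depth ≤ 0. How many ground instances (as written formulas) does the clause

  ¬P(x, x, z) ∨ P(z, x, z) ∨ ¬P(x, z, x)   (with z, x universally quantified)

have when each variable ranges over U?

Ground terms of depth ≤ 0:
  With no function symbols every ground term is a constant, so there are exactly 2 ground terms at every depth bound.
  N_0 = 2
  Explicitly: w, v.
So there are 2 ground terms available for substitution.
There are 2 variables to instantiate (z, x), each occurring in at least one literal, so different choices give different ground instances.
Number of ground instances = 2^2 = 4.

4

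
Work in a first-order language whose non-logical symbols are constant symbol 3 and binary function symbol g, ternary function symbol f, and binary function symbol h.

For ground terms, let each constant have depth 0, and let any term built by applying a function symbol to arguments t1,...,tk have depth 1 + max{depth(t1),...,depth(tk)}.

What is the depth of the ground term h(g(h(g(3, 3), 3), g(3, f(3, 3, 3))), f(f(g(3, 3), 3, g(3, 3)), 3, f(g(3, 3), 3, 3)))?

4

depth(g(3, 3)) = 1 + max(0, 0) = 1
depth(h(g(3, 3), 3)) = 1 + max(1, 0) = 2
depth(f(3, 3, 3)) = 1 + max(0, 0, 0) = 1
depth(g(3, f(3, 3, 3))) = 1 + max(0, 1) = 2
depth(g(h(g(3, 3), 3), g(3, f(3, 3, 3)))) = 1 + max(2, 2) = 3
depth(f(g(3, 3), 3, g(3, 3))) = 1 + max(1, 0, 1) = 2
depth(f(g(3, 3), 3, 3)) = 1 + max(1, 0, 0) = 2
depth(f(f(g(3, 3), 3, g(3, 3)), 3, f(g(3, 3), 3, 3))) = 1 + max(2, 0, 2) = 3
depth(h(g(h(g(3, 3), 3), g(3, f(3, 3, 3))), f(f(g(3, 3), 3, g(3, 3)), 3, f(g(3, 3), 3, 3)))) = 1 + max(3, 3) = 4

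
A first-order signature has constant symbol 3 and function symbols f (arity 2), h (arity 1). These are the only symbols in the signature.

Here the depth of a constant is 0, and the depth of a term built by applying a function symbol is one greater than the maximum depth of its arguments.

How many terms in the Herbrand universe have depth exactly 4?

33490

Let N_k = |{terms of depth ≤ k}|. Then N_0 = 1 and N_k = 1 + N_{k-1}^2 + N_{k-1} for k ≥ 1 (one summand per function symbol, arity giving the exponent).
N_0 = 1
N_1 = 1 + 1^2 + 1 = 3
N_2 = 1 + 3^2 + 3 = 13
N_3 = 1 + 13^2 + 13 = 183
N_4 = 1 + 183^2 + 183 = 33673
Terms of depth exactly 4: N_4 − N_3 = 33673 − 183 = 33490.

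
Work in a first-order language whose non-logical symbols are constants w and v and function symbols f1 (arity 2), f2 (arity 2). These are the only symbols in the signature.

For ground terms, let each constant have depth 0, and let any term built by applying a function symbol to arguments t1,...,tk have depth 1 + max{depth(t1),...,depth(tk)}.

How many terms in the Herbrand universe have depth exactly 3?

81408

Write N_k for the number of ground terms of depth ≤ k. A term of depth ≤ k is either a constant or a function symbol applied to arguments of depth ≤ k−1, so N_k = 2 + N_{k-1}^2 + N_{k-1}^2.
N_0 = 2
N_1 = 2 + 2^2 + 2^2 = 10
N_2 = 2 + 10^2 + 10^2 = 202
N_3 = 2 + 202^2 + 202^2 = 81610
Terms of depth exactly 3: N_3 − N_2 = 81610 − 202 = 81408.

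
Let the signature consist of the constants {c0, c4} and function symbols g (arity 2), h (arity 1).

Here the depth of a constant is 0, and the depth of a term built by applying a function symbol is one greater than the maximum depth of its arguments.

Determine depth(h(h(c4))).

depth(h(c4)) = 1 + depth(c4) = 1 + 0 = 1
depth(h(h(c4))) = 1 + depth(h(c4)) = 1 + 1 = 2

2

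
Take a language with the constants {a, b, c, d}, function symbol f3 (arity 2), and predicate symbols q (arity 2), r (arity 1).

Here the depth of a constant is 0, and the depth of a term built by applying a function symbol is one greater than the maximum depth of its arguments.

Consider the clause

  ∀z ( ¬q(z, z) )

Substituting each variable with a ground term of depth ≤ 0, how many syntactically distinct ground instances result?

Ground terms of depth ≤ 0:
  Let N_k = |{terms of depth ≤ k}|. Then N_0 = 4 and N_k = 4 + N_{k-1}^2 for k ≥ 1 (one summand per function symbol, arity giving the exponent).
  N_0 = 4
  Explicitly: a, b, c, d.
So there are 4 ground terms available for substitution.
There is 1 variable to instantiate (z),  occurring in at least one literal, so different choices give different ground instances.
Number of ground instances = 4.

4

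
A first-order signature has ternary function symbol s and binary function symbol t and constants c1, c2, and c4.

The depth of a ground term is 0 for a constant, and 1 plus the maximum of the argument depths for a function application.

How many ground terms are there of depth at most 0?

Let N_k count ground terms of depth at most k. Each non-constant term of depth ≤ k is some function symbol applied to depth-≤(k−1) arguments, giving N_k = 3 + N_{k-1}^3 + N_{k-1}^2.
N_0 = 3
Explicitly: c1, c2, c4.

3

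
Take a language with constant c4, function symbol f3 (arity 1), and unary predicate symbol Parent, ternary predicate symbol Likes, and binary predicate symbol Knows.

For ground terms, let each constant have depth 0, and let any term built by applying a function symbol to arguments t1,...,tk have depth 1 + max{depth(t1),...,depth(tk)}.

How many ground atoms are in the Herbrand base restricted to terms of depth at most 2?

First count ground terms of depth ≤ 2.
Let N_k = |{terms of depth ≤ k}|. Then N_0 = 1 and N_k = 1 + N_{k-1} for k ≥ 1 (one summand per function symbol, arity giving the exponent).
N_0 = 1
N_1 = 1 + 1 = 2
N_2 = 1 + 2 = 3
Explicitly: c4, f3(c4), f3(f3(c4)).
So |H| = 3.
A ground atom is a predicate applied to a tuple of terms from H, so the count is the sum over predicates of |H|^arity:
  Parent: 3;  Likes: 3^3 = 27;  Knows: 3^2 = 9
Total ground atoms: 3 + 27 + 9 = 39.

39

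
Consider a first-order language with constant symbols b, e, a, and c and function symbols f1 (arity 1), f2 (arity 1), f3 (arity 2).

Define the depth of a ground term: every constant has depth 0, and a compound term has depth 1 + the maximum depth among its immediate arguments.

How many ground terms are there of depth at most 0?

Write N_k for the number of ground terms of depth ≤ k. A term of depth ≤ k is either a constant or a function symbol applied to arguments of depth ≤ k−1, so N_k = 4 + N_{k-1} + N_{k-1} + N_{k-1}^2.
N_0 = 4
Explicitly: b, e, a, c.

4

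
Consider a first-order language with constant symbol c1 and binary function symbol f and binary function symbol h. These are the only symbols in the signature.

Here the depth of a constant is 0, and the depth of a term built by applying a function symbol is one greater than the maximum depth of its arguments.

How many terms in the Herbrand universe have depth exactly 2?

Write N_k for the number of ground terms of depth ≤ k. A term of depth ≤ k is either a constant or a function symbol applied to arguments of depth ≤ k−1, so N_k = 1 + N_{k-1}^2 + N_{k-1}^2.
N_0 = 1
N_1 = 1 + 1^2 + 1^2 = 3
N_2 = 1 + 3^2 + 3^2 = 19
Terms of depth exactly 2: N_2 − N_1 = 19 − 3 = 16.

16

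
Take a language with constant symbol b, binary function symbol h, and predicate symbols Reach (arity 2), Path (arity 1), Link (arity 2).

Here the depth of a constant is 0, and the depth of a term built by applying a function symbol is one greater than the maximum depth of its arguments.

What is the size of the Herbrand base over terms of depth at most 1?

10

First count ground terms of depth ≤ 1.
If N_k denotes the number of depth-≤k ground terms, the 1 constant gives N_0 = 1, and each function symbol of arity r contributes N_{k-1}^r new terms at level k: N_k = 1 + N_{k-1}^2.
N_0 = 1
N_1 = 1 + 1^2 = 2
Explicitly: b, h(b, b).
So |H| = 2.
For each predicate symbol, the number of ground atoms is |H| raised to its arity; summing:
  Reach: 2^2 = 4;  Path: 2;  Link: 2^2 = 4
Total ground atoms: 4 + 2 + 4 = 10.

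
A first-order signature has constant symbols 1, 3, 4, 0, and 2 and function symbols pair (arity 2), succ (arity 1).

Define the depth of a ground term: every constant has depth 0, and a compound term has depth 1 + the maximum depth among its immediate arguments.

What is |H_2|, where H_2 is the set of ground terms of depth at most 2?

1265

Let N_k count ground terms of depth at most k. Each non-constant term of depth ≤ k is some function symbol applied to depth-≤(k−1) arguments, giving N_k = 5 + N_{k-1}^2 + N_{k-1}.
N_0 = 5
N_1 = 5 + 5^2 + 5 = 35
N_2 = 5 + 35^2 + 35 = 1265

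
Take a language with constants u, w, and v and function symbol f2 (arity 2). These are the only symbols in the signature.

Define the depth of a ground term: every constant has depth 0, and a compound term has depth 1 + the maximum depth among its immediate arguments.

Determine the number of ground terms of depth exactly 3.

21465

If N_k denotes the number of depth-≤k ground terms, the 3 constants give N_0 = 3, and each function symbol of arity r contributes N_{k-1}^r new terms at level k: N_k = 3 + N_{k-1}^2.
N_0 = 3
N_1 = 3 + 3^2 = 12
N_2 = 3 + 12^2 = 147
N_3 = 3 + 147^2 = 21612
Terms of depth exactly 3: N_3 − N_2 = 21612 − 147 = 21465.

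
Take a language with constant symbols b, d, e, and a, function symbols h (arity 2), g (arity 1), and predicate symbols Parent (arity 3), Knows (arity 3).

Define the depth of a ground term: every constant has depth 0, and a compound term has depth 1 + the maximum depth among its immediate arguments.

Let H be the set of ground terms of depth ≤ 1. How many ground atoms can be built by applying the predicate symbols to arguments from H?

27648

First count ground terms of depth ≤ 1.
Let N_k count ground terms of depth at most k. Each non-constant term of depth ≤ k is some function symbol applied to depth-≤(k−1) arguments, giving N_k = 4 + N_{k-1}^2 + N_{k-1}.
N_0 = 4
N_1 = 4 + 4^2 + 4 = 24
So |H| = 24.
For each predicate symbol, the number of ground atoms is |H| raised to its arity; summing:
  Parent: 24^3 = 13824;  Knows: 24^3 = 13824
Total ground atoms: 13824 + 13824 = 27648.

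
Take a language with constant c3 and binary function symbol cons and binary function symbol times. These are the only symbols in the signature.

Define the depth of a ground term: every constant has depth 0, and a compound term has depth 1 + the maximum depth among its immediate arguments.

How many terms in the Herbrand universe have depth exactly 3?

704

Write N_k for the number of ground terms of depth ≤ k. A term of depth ≤ k is either a constant or a function symbol applied to arguments of depth ≤ k−1, so N_k = 1 + N_{k-1}^2 + N_{k-1}^2.
N_0 = 1
N_1 = 1 + 1^2 + 1^2 = 3
N_2 = 1 + 3^2 + 3^2 = 19
N_3 = 1 + 19^2 + 19^2 = 723
Terms of depth exactly 3: N_3 − N_2 = 723 − 19 = 704.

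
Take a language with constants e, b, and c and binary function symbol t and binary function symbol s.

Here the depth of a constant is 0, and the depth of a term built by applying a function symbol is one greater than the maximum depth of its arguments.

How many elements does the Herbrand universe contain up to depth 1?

Let N_k count ground terms of depth at most k. Each non-constant term of depth ≤ k is some function symbol applied to depth-≤(k−1) arguments, giving N_k = 3 + N_{k-1}^2 + N_{k-1}^2.
N_0 = 3
N_1 = 3 + 3^2 + 3^2 = 21

21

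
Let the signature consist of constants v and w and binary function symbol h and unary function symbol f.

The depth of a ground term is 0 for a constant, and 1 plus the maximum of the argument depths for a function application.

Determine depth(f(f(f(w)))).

depth(f(w)) = 1 + depth(w) = 1 + 0 = 1
depth(f(f(w))) = 1 + depth(f(w)) = 1 + 1 = 2
depth(f(f(f(w)))) = 1 + depth(f(f(w))) = 1 + 2 = 3

3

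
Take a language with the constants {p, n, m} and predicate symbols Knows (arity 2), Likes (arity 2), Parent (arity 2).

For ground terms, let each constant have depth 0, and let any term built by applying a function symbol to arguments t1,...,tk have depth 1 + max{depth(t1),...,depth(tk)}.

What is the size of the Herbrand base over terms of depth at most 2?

First count ground terms of depth ≤ 2.
With no function symbols every ground term is a constant, so there are exactly 3 ground terms at every depth bound.
N_0 = 3
N_1 = 3
N_2 = 3
Explicitly: p, n, m.
So |H| = 3.
For each predicate symbol, the number of ground atoms is |H| raised to its arity; summing:
  Knows: 3^2 = 9;  Likes: 3^2 = 9;  Parent: 3^2 = 9
Total ground atoms: 9 + 9 + 9 = 27.

27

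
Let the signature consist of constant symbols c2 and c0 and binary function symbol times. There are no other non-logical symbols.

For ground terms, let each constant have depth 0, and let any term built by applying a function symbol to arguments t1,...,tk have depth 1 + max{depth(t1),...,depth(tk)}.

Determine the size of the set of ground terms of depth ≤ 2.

Let N_k = |{terms of depth ≤ k}|. Then N_0 = 2 and N_k = 2 + N_{k-1}^2 for k ≥ 1 (one summand per function symbol, arity giving the exponent).
N_0 = 2
N_1 = 2 + 2^2 = 6
N_2 = 2 + 6^2 = 38

38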